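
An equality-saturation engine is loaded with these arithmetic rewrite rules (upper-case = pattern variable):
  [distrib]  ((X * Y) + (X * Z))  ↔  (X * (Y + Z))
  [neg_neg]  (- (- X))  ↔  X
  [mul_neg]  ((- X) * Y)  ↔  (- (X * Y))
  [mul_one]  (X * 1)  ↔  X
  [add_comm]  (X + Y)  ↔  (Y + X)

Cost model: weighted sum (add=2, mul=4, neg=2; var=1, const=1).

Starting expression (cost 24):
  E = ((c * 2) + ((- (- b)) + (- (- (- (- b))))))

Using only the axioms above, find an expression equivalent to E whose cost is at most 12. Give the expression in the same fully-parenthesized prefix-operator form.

(1) (- (- b))  =[neg_neg →]=  b    ⊢ ((c * 2) + ((- (- b)) + (- (- b))))
(2) ((c * 2) + ((- (- b)) + (- (- b))))  =[add_comm →]=  (((- (- b)) + (- (- b))) + (c * 2))
(3) (- (- b))  =[neg_neg →]=  b    ⊢ (((- (- b)) + b) + (c * 2))
(4) (- (- b))  =[neg_neg →]=  b    ⊢ cost 12, within 12

((b + b) + (c * 2))   [cost 12]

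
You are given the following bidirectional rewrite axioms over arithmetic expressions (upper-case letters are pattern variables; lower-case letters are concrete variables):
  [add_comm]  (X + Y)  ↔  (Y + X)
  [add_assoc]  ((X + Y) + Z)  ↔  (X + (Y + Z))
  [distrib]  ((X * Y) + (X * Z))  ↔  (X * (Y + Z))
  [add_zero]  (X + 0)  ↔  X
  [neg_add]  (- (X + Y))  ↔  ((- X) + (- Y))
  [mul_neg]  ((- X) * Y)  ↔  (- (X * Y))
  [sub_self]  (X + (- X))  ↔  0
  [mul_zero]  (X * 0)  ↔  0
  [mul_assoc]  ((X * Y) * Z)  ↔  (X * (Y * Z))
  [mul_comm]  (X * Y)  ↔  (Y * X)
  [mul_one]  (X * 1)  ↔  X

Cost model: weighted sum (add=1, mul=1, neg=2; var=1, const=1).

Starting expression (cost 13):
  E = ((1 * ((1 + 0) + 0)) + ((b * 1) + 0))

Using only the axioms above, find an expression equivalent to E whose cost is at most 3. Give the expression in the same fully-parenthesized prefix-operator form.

1. [add_zero →] (1 + 0)  →  1;  E = ((1 * (1 + 0)) + ((b * 1) + 0))
2. [add_zero →] (1 + 0)  →  1;  E = ((1 * 1) + ((b * 1) + 0))
3. [mul_one →] (b * 1)  →  b;  E = ((1 * 1) + (b + 0))
4. [mul_one →] (1 * 1)  →  1;  E = (1 + (b + 0))
5. [add_zero →] (b + 0)  →  b;  cost 3 ≤ 3, done

(1 + b)   [cost 3]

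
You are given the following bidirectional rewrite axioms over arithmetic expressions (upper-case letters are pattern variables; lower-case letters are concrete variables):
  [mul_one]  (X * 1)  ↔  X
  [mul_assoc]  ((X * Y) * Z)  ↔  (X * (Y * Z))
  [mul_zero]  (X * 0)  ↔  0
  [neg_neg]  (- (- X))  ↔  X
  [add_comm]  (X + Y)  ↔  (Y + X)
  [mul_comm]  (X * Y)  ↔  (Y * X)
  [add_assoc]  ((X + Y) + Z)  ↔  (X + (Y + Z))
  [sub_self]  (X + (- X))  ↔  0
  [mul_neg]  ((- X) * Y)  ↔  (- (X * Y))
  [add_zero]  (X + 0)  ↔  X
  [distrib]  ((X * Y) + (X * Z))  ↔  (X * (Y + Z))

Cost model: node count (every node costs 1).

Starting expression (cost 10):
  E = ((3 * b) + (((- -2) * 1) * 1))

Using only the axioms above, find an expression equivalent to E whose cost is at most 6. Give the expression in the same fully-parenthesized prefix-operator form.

1. [mul_one →] ((- -2) * 1)  →  (- -2);  E = ((3 * b) + ((- -2) * 1))
2. [mul_one →] ((- -2) * 1)  →  (- -2);  cost 6 ≤ 6, done

((3 * b) + (- -2))   [cost 6]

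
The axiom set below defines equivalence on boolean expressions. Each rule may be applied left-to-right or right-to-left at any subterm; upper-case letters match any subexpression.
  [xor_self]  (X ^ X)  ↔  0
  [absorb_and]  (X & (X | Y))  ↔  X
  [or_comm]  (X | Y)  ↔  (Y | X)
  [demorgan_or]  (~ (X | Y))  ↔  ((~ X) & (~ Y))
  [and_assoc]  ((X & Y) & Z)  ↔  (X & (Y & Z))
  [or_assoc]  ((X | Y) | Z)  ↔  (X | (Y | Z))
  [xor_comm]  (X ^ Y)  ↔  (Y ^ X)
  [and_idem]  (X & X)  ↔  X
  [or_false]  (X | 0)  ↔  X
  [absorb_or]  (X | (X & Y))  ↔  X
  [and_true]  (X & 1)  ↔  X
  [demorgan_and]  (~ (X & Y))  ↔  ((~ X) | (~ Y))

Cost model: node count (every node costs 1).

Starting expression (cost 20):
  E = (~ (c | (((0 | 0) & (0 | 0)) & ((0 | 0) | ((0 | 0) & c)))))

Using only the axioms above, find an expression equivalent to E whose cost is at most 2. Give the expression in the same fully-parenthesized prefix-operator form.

step 1: absorb_or (→) rewrites ((0 | 0) | ((0 | 0) & c)) into (0 | 0), now (~ (c | (((0 | 0) & (0 | 0)) & (0 | 0))))
step 2: and_idem (→) rewrites ((0 | 0) & (0 | 0)) into (0 | 0), now (~ (c | ((0 | 0) & (0 | 0))))
step 3: and_idem (→) rewrites ((0 | 0) & (0 | 0)) into (0 | 0), now (~ (c | (0 | 0)))
step 4: or_false (→) rewrites (0 | 0) into 0, now (~ (c | 0))
step 5: or_false (→) rewrites (c | 0) into c, reaching cost 2 (bound 2)

(~ c)   [cost 2]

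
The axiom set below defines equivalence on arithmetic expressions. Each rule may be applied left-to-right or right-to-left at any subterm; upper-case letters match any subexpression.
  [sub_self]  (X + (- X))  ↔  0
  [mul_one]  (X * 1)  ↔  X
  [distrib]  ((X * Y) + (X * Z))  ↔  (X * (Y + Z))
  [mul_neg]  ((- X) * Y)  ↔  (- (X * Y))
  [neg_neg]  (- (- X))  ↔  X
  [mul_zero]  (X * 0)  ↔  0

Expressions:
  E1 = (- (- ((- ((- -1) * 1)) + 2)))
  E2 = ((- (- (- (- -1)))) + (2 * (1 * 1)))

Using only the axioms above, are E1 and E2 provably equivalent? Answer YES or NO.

1. [mul_one →] ((- -1) * 1)  →  (- -1);  E1 = (- (- ((- (- -1)) + 2)))
2. [neg_neg →] (- (- -1))  →  -1;  E1 = (- (- (-1 + 2)))
3. [neg_neg →] (- (- (-1 + 2)))  →  (-1 + 2)
4. [mul_one ←] 2  →  (2 * 1);  E1 = (-1 + (2 * 1))
5. [mul_one ←] 1  →  (1 * 1);  E1 = (-1 + (2 * (1 * 1)))
6. [neg_neg ←] -1  →  (- (- -1));  E1 = ((- (- -1)) + (2 * (1 * 1)))
7. [neg_neg ←] (- -1)  →  (- (- (- -1)));  this is E2

YES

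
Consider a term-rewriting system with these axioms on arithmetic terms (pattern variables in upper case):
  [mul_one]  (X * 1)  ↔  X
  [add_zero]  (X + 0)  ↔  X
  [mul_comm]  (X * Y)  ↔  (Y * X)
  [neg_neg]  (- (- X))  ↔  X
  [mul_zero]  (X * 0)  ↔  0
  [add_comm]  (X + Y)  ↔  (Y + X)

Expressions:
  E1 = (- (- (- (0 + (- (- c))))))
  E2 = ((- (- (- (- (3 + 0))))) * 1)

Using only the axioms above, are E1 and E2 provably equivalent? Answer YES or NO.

NO

The axioms are sound identities: if E1 ↔* E2 then E1 and E2 evaluate identically under any assignment.
Under c=0: E1 evaluates to 0, E2 to 3. Distinct ⇒ no rewrite sequence connects them.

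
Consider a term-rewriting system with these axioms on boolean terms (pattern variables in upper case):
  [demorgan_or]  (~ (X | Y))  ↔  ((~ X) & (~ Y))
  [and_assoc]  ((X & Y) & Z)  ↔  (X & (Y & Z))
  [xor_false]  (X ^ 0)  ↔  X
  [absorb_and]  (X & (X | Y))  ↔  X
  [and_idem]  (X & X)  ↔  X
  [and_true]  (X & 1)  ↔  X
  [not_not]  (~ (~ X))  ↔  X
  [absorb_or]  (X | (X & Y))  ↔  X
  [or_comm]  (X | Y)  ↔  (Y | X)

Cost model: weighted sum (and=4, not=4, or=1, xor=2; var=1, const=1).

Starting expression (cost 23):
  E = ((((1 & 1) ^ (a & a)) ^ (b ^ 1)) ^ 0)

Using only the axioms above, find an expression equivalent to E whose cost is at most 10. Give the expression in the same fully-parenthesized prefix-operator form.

((1 ^ a) ^ (b ^ 1))   [cost 10]

1. [and_idem →] (a & a)  →  a;  E = ((((1 & 1) ^ a) ^ (b ^ 1)) ^ 0)
2. [xor_false →] ((((1 & 1) ^ a) ^ (b ^ 1)) ^ 0)  →  (((1 & 1) ^ a) ^ (b ^ 1))
3. [and_idem →] (1 & 1)  →  1;  cost 10 ≤ 10, done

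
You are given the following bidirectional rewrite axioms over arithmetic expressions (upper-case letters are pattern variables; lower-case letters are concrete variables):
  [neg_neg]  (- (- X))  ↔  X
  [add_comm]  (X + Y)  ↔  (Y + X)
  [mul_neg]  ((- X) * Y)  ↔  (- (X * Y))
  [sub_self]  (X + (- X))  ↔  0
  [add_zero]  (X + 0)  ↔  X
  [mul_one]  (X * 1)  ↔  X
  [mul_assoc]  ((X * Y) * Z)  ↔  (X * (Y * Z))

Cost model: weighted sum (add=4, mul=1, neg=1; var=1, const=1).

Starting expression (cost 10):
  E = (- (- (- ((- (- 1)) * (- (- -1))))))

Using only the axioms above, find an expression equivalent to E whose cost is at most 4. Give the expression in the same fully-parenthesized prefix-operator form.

(- (1 * -1))   [cost 4]

step 1: neg_neg (→) rewrites (- (- -1)) into -1, now (- (- (- ((- (- 1)) * -1))))
step 2: neg_neg (→) rewrites (- (- 1)) into 1, now (- (- (- (1 * -1))))
step 3: neg_neg (→) rewrites (- (- (1 * -1))) into (1 * -1), reaching cost 4 (bound 4)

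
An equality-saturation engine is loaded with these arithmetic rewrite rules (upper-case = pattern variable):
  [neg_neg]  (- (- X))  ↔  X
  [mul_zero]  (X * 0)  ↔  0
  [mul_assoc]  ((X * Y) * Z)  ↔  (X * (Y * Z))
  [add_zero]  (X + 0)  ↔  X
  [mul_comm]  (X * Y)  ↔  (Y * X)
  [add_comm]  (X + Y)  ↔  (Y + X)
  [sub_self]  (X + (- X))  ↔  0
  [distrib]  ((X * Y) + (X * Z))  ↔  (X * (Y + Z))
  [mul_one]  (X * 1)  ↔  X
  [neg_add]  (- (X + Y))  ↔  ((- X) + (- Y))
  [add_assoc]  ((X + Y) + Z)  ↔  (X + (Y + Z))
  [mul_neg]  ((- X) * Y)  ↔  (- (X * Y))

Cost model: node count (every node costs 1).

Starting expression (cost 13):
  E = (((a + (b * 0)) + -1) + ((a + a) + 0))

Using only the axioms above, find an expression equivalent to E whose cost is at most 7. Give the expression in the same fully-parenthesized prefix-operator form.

1. [mul_zero →] (b * 0)  →  0;  E = (((a + 0) + -1) + ((a + a) + 0))
2. [add_zero →] (a + 0)  →  a;  E = ((a + -1) + ((a + a) + 0))
3. [add_comm →] (a + -1)  →  (-1 + a);  E = ((-1 + a) + ((a + a) + 0))
4. [add_zero →] ((a + a) + 0)  →  (a + a);  cost 7 ≤ 7, done

((-1 + a) + (a + a))   [cost 7]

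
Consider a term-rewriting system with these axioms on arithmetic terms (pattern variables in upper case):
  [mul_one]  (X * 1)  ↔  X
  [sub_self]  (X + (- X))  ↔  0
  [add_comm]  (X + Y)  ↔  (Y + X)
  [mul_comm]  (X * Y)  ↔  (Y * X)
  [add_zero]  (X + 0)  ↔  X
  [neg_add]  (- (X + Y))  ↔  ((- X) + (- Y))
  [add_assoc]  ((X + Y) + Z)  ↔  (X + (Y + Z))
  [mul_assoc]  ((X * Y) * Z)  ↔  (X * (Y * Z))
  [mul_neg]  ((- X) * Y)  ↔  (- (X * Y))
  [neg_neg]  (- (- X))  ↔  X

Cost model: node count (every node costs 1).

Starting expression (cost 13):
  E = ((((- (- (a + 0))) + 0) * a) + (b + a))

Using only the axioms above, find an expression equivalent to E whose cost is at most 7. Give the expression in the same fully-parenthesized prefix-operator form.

1. [add_zero →] ((- (- (a + 0))) + 0)  →  (- (- (a + 0)));  E = (((- (- (a + 0))) * a) + (b + a))
2. [add_zero →] (a + 0)  →  a;  E = (((- (- a)) * a) + (b + a))
3. [neg_neg →] (- (- a))  →  a;  cost 7 ≤ 7, done

((a * a) + (b + a))   [cost 7]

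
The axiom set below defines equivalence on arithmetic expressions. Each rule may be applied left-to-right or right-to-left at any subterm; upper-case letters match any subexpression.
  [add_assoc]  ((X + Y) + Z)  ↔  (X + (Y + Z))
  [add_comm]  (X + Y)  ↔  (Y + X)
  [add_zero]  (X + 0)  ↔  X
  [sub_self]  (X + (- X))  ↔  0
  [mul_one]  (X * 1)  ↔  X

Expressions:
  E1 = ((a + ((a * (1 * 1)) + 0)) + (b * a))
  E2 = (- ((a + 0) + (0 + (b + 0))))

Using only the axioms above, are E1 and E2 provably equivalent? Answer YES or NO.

NO

All listed rules preserve value, hence provable equivalence implies equal values everywhere; look for a separating assignment.
a=0, b=1 gives E1 ↦ 0, E2 ↦ -1; values differ ⇒ not provably equivalent.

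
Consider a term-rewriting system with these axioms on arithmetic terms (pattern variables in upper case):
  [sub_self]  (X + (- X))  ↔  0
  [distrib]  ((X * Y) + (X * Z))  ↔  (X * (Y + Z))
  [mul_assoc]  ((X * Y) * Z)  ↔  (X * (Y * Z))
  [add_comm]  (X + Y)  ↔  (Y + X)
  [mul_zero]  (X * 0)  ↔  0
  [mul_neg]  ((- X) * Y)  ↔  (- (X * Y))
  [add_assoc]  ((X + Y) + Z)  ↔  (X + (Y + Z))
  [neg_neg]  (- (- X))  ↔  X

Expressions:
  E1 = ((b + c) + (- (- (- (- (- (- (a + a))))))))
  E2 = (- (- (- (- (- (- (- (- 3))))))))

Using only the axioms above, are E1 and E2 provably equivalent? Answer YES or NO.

NO

All listed rules preserve value, hence provable equivalence implies equal values everywhere; look for a separating assignment.
a=0, b=0, c=0 gives E1 ↦ 0, E2 ↦ 3; values differ ⇒ not provably equivalent.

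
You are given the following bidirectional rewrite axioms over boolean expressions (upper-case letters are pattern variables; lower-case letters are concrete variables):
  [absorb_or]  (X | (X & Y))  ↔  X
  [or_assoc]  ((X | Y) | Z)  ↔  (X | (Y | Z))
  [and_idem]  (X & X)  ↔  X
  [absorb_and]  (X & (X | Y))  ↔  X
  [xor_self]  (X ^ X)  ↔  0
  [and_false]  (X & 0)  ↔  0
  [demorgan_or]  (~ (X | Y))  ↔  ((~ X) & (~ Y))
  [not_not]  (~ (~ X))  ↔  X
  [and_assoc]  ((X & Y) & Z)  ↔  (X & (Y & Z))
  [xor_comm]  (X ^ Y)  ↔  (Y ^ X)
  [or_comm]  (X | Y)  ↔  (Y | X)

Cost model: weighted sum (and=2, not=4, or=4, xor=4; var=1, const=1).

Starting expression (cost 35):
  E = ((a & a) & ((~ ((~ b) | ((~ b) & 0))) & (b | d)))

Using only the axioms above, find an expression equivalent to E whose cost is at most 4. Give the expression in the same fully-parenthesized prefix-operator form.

(1) ((~ b) | ((~ b) & 0))  =[absorb_or →]=  (~ b)    ⊢ ((a & a) & ((~ (~ b)) & (b | d)))
(2) (~ (~ b))  =[not_not →]=  b    ⊢ ((a & a) & (b & (b | d)))
(3) (a & a)  =[and_idem →]=  a    ⊢ (a & (b & (b | d)))
(4) (b & (b | d))  =[absorb_and →]=  b    ⊢ cost 4, within 4

(a & b)   [cost 4]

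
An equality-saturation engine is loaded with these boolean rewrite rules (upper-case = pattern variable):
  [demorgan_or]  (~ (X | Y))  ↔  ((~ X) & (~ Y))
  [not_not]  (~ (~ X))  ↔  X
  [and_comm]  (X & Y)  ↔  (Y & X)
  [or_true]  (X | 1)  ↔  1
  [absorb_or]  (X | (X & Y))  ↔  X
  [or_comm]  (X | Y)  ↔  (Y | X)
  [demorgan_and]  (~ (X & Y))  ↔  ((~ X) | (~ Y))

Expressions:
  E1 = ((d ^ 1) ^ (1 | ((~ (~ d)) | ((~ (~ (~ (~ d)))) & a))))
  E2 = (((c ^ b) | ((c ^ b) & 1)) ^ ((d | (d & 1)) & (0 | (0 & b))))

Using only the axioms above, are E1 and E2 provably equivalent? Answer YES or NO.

All listed rules preserve value, hence provable equivalence implies equal values everywhere; look for a separating assignment.
a=0, b=0, c=0, d=1 gives E1 ↦ 1, E2 ↦ 0; values differ ⇒ not provably equivalent.

NO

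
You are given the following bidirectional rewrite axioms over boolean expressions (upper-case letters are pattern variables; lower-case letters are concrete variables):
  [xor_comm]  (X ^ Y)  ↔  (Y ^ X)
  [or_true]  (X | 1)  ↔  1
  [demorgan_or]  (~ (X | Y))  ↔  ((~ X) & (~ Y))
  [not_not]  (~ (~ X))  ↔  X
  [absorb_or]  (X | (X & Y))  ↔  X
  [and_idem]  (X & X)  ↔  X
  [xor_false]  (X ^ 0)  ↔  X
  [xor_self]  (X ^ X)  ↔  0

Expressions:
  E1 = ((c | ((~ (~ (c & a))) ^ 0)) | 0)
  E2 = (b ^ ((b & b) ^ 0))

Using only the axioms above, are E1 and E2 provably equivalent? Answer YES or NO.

NO

The axioms are sound identities: if E1 ↔* E2 then E1 and E2 evaluate identically under any assignment.
Under a=0, b=0, c=1: E1 evaluates to 1, E2 to 0. Distinct ⇒ no rewrite sequence connects them.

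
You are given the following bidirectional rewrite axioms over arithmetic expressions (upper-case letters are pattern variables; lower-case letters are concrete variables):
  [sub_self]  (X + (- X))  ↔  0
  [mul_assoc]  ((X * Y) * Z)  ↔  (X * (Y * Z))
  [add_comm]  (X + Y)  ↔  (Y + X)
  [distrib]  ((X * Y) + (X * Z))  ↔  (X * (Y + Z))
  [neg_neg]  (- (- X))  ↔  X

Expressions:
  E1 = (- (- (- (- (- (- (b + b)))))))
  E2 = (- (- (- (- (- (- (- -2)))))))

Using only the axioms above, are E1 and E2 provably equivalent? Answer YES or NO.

NO

The axioms are sound identities: if E1 ↔* E2 then E1 and E2 evaluate identically under any assignment.
Under b=0: E1 evaluates to 0, E2 to 2. Distinct ⇒ no rewrite sequence connects them.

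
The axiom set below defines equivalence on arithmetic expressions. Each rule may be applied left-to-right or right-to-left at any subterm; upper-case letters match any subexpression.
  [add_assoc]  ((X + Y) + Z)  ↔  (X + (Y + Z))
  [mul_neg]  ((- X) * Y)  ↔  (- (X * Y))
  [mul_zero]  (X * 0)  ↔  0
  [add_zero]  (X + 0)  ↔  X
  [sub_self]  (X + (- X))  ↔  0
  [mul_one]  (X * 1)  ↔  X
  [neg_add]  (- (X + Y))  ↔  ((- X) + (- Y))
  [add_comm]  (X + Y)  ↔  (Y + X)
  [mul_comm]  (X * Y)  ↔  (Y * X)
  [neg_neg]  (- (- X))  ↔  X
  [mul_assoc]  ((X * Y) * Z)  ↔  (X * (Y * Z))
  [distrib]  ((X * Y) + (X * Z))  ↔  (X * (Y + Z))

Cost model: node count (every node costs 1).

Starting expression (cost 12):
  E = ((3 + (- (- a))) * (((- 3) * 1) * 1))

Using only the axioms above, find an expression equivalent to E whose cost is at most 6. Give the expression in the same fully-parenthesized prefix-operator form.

((3 + a) * (- 3))   [cost 6]

1. [mul_one →] ((- 3) * 1)  →  (- 3);  E = ((3 + (- (- a))) * ((- 3) * 1))
2. [mul_one →] ((- 3) * 1)  →  (- 3);  E = ((3 + (- (- a))) * (- 3))
3. [neg_neg →] (- (- a))  →  a;  cost 6 ≤ 6, done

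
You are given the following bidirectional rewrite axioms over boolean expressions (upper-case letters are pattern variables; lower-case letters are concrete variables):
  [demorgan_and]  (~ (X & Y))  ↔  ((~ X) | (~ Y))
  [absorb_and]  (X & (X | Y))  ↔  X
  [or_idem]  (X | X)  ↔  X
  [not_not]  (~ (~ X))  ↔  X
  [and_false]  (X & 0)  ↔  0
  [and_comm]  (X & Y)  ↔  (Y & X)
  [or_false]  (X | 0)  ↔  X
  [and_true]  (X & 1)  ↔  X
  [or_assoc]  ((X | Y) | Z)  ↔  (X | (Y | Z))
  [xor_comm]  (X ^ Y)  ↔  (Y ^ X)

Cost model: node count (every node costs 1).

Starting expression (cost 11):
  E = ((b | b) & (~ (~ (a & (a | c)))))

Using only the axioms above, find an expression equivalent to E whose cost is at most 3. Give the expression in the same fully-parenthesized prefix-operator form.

(b & a)   [cost 3]

(1) (~ (~ (a & (a | c))))  =[not_not →]=  (a & (a | c))    ⊢ ((b | b) & (a & (a | c)))
(2) (b | b)  =[or_idem →]=  b    ⊢ (b & (a & (a | c)))
(3) (a & (a | c))  =[absorb_and →]=  a    ⊢ cost 3, within 3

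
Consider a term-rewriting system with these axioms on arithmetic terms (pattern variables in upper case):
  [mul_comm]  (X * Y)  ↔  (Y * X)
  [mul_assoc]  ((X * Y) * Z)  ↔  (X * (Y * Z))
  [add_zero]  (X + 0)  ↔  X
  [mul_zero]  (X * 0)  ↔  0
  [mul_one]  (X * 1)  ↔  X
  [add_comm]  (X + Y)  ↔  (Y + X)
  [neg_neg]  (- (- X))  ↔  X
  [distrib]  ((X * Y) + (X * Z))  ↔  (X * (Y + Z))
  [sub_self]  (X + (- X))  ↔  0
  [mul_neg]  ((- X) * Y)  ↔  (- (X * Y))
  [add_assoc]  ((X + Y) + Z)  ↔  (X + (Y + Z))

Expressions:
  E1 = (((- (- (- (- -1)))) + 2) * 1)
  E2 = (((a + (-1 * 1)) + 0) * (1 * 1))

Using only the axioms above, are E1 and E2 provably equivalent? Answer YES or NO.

NO

Every axiom is a valid identity, so a rewrite proof would force E1 and E2 to agree under every assignment.
At a=0: E1 = 1 but E2 = -1; they differ, so no derivation exists.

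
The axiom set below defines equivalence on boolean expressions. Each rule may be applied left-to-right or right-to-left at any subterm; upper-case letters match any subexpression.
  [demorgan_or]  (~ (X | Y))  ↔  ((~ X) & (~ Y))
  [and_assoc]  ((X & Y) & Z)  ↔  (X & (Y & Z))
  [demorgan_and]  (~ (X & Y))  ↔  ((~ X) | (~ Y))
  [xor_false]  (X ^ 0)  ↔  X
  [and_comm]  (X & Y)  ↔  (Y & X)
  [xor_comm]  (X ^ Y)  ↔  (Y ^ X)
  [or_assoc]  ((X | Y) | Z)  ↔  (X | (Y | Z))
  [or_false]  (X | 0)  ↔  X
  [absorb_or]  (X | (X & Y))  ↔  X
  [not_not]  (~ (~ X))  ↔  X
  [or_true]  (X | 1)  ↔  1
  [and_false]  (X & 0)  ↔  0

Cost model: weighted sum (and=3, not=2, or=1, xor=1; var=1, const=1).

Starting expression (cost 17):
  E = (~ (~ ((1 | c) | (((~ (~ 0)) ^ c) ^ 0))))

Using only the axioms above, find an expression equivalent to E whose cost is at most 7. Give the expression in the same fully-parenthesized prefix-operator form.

((1 | c) | (0 ^ c))   [cost 7]

step 1: not_not (→) rewrites (~ (~ 0)) into 0, now (~ (~ ((1 | c) | ((0 ^ c) ^ 0))))
step 2: xor_false (→) rewrites ((0 ^ c) ^ 0) into (0 ^ c), now (~ (~ ((1 | c) | (0 ^ c))))
step 3: not_not (→) rewrites (~ (~ ((1 | c) | (0 ^ c)))) into ((1 | c) | (0 ^ c)), reaching cost 7 (bound 7)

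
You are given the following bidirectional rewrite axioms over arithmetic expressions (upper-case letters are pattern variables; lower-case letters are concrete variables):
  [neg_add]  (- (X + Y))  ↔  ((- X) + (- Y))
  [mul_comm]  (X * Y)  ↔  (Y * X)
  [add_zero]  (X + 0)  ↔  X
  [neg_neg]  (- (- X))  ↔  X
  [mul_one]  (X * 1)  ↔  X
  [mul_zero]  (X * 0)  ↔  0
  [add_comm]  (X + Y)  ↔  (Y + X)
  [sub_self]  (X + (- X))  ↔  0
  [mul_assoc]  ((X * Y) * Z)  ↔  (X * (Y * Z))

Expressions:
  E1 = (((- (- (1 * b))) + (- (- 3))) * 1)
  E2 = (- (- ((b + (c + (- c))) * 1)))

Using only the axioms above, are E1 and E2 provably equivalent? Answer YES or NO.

The axioms are sound identities: if E1 ↔* E2 then E1 and E2 evaluate identically under any assignment.
Under b=0, c=0: E1 evaluates to 3, E2 to 0. Distinct ⇒ no rewrite sequence connects them.

NO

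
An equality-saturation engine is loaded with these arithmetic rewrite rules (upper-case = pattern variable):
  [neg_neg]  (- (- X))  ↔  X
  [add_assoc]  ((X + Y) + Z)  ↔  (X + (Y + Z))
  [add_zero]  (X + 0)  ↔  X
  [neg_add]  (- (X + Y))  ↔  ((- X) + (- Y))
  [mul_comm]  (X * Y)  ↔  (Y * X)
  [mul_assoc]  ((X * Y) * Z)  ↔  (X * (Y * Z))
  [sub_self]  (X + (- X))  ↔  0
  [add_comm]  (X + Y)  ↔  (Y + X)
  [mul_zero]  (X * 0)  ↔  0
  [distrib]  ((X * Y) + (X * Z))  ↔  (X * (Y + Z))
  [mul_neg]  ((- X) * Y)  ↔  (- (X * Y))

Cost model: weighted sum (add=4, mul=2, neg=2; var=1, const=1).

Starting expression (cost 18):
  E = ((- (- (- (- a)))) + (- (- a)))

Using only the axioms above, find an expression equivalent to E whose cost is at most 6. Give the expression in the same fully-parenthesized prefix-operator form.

(1) (- (- (- a)))  =[neg_neg →]=  (- a)    ⊢ ((- (- a)) + (- (- a)))
(2) (- (- a))  =[neg_neg →]=  a    ⊢ (a + (- (- a)))
(3) (- (- a))  =[neg_neg →]=  a    ⊢ cost 6, within 6

(a + a)   [cost 6]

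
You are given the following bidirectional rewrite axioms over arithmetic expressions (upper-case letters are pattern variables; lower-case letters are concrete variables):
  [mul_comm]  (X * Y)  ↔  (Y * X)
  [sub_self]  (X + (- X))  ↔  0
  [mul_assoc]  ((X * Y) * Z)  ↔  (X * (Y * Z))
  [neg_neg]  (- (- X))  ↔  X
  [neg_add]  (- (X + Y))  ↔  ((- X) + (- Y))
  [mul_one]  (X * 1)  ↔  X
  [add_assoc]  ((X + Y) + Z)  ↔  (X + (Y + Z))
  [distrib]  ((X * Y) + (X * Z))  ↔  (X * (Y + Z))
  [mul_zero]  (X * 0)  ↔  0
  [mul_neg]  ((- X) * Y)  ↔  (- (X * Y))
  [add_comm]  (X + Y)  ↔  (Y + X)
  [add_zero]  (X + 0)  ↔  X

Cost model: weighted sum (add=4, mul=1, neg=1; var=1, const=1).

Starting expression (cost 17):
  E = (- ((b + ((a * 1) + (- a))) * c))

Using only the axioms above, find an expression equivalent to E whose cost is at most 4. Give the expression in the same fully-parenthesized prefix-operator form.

(- (b * c))   [cost 4]

(1) (a * 1)  =[mul_one →]=  a    ⊢ (- ((b + (a + (- a))) * c))
(2) (a + (- a))  =[sub_self →]=  0    ⊢ (- ((b + 0) * c))
(3) (b + 0)  =[add_zero →]=  b    ⊢ cost 4, within 4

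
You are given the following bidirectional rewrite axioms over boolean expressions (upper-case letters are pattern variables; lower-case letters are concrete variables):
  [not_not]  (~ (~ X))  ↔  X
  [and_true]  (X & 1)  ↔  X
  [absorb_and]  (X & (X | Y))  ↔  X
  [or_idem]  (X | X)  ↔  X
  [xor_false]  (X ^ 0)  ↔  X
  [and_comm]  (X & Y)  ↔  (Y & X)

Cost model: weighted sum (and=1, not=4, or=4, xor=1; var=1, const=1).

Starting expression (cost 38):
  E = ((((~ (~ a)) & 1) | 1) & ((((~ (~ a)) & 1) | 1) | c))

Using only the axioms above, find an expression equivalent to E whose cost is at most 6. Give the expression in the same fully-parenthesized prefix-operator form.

(a | 1)   [cost 6]

step 1: absorb_and (→) rewrites ((((~ (~ a)) & 1) | 1) & ((((~ (~ a)) & 1) | 1) | c)) into (((~ (~ a)) & 1) | 1)
step 2: not_not (→) rewrites (~ (~ a)) into a, now ((a & 1) | 1)
step 3: and_true (→) rewrites (a & 1) into a, reaching cost 6 (bound 6)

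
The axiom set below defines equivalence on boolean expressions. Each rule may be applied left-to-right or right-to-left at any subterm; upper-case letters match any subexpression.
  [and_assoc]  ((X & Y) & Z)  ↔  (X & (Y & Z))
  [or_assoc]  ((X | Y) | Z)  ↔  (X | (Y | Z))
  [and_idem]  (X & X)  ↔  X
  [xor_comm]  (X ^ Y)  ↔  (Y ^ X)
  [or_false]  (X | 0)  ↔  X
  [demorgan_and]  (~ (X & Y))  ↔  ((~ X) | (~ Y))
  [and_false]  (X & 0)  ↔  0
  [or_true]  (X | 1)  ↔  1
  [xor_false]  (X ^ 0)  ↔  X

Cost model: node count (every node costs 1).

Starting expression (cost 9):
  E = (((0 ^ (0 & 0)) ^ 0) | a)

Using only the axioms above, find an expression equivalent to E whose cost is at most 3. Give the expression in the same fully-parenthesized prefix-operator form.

(0 | a)   [cost 3]

step 1: and_idem (→) rewrites (0 & 0) into 0, now (((0 ^ 0) ^ 0) | a)
step 2: xor_false (→) rewrites (0 ^ 0) into 0, now ((0 ^ 0) | a)
step 3: xor_false (→) rewrites (0 ^ 0) into 0, reaching cost 3 (bound 3)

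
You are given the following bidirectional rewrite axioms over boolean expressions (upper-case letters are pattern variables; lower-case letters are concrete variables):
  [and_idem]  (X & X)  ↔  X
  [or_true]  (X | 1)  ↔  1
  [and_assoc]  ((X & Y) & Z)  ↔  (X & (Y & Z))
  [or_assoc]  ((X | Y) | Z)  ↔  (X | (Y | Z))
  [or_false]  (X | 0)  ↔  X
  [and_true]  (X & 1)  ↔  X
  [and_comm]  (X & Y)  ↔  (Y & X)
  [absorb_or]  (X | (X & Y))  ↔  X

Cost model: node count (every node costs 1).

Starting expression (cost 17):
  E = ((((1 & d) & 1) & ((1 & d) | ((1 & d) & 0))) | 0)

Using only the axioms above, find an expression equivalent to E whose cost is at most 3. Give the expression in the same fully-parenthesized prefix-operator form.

(1 & d)   [cost 3]

step 1: or_false (→) rewrites ((((1 & d) & 1) & ((1 & d) | ((1 & d) & 0))) | 0) into (((1 & d) & 1) & ((1 & d) | ((1 & d) & 0)))
step 2: absorb_or (→) rewrites ((1 & d) | ((1 & d) & 0)) into (1 & d), now (((1 & d) & 1) & (1 & d))
step 3: and_true (→) rewrites ((1 & d) & 1) into (1 & d), now ((1 & d) & (1 & d))
step 4: and_idem (→) rewrites ((1 & d) & (1 & d)) into (1 & d), reaching cost 3 (bound 3)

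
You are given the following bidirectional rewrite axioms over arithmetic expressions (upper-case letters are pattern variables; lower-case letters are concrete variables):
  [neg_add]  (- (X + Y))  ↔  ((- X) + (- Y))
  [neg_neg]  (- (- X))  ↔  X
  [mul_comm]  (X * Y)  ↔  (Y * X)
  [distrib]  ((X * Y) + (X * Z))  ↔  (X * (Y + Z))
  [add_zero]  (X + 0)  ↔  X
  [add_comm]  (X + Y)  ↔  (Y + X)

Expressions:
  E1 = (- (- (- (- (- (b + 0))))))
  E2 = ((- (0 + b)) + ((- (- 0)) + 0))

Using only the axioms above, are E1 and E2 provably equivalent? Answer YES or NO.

YES

step 1: neg_neg (→) rewrites (- (- (- (b + 0)))) into (- (b + 0)), now (- (- (- (b + 0))))
step 2: neg_neg (→) rewrites (- (- (b + 0))) into (b + 0), now (- (b + 0))
step 3: add_comm (→) rewrites (b + 0) into (0 + b), now (- (0 + b))
step 4: add_zero (←) rewrites (- (0 + b)) into ((- (0 + b)) + 0)
step 5: neg_neg (←) rewrites 0 into (- (- 0)), now ((- (0 + b)) + (- (- 0)))
step 6: add_zero (←) rewrites (- (- 0)) into ((- (- 0)) + 0), which is E2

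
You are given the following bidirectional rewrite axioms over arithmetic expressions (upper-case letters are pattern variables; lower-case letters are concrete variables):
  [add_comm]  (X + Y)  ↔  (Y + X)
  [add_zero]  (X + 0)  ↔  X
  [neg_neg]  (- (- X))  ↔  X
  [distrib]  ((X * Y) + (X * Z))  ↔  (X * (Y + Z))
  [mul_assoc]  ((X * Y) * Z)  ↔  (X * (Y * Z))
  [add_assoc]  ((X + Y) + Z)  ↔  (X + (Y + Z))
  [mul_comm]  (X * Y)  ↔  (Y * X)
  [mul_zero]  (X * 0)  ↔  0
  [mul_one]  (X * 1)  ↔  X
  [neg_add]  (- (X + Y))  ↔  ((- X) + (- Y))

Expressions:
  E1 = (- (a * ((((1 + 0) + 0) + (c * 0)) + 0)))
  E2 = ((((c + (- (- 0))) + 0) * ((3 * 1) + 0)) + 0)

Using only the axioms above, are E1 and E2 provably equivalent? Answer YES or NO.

Every axiom is a valid identity, so a rewrite proof would force E1 and E2 to agree under every assignment.
At a=0, c=1: E1 = 0 but E2 = 3; they differ, so no derivation exists.

NO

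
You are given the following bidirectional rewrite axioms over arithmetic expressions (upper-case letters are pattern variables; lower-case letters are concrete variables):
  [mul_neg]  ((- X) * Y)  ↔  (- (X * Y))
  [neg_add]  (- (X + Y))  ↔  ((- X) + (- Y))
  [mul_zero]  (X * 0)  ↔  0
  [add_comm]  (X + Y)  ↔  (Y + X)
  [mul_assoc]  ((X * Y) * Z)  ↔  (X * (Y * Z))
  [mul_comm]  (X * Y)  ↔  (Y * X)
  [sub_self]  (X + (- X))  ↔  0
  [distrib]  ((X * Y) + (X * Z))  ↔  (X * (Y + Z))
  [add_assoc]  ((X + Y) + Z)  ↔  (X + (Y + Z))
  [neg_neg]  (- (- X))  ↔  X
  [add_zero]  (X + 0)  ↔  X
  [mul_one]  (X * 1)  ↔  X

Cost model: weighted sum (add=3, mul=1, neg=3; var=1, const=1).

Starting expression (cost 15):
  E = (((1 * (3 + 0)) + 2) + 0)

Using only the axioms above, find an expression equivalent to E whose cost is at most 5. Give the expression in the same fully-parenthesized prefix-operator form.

(3 + 2)   [cost 5]

step 1: add_zero (→) rewrites (((1 * (3 + 0)) + 2) + 0) into ((1 * (3 + 0)) + 2)
step 2: mul_comm (→) rewrites (1 * (3 + 0)) into ((3 + 0) * 1), now (((3 + 0) * 1) + 2)
step 3: mul_one (→) rewrites ((3 + 0) * 1) into (3 + 0), now ((3 + 0) + 2)
step 4: add_zero (→) rewrites (3 + 0) into 3, reaching cost 5 (bound 5)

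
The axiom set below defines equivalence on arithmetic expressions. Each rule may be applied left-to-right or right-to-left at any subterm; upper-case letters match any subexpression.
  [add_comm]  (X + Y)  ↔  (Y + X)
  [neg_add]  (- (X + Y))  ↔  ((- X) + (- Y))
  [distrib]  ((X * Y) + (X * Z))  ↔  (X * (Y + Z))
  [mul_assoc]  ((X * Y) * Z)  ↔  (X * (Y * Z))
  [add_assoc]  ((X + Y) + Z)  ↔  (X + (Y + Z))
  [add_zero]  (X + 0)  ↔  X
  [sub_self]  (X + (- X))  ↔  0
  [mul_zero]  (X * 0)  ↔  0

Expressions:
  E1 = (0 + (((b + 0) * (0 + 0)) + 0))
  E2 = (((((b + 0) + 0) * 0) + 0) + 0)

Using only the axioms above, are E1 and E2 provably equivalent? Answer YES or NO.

YES

step 1: add_zero (→) rewrites (b + 0) into b, now (0 + ((b * (0 + 0)) + 0))
step 2: add_zero (→) rewrites (0 + 0) into 0, now (0 + ((b * 0) + 0))
step 3: add_zero (→) rewrites ((b * 0) + 0) into (b * 0), now (0 + (b * 0))
step 4: add_comm (→) rewrites (0 + (b * 0)) into ((b * 0) + 0)
step 5: add_zero (←) rewrites b into (b + 0), now (((b + 0) * 0) + 0)
step 6: add_zero (←) rewrites ((b + 0) * 0) into (((b + 0) * 0) + 0), now ((((b + 0) * 0) + 0) + 0)
step 7: add_zero (←) rewrites b into (b + 0), which is E2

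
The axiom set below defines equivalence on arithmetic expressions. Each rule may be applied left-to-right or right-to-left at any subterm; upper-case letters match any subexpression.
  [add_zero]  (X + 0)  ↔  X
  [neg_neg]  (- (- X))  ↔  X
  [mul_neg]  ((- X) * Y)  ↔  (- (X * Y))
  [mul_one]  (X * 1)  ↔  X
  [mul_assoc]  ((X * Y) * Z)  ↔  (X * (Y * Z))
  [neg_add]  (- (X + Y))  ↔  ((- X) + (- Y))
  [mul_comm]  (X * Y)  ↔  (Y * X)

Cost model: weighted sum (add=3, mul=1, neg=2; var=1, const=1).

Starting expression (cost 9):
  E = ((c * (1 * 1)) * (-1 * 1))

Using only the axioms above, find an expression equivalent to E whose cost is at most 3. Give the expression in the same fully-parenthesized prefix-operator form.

(1) (-1 * 1)  =[mul_one →]=  -1    ⊢ ((c * (1 * 1)) * -1)
(2) (1 * 1)  =[mul_one →]=  1    ⊢ ((c * 1) * -1)
(3) (c * 1)  =[mul_one →]=  c    ⊢ cost 3, within 3

(c * -1)   [cost 3]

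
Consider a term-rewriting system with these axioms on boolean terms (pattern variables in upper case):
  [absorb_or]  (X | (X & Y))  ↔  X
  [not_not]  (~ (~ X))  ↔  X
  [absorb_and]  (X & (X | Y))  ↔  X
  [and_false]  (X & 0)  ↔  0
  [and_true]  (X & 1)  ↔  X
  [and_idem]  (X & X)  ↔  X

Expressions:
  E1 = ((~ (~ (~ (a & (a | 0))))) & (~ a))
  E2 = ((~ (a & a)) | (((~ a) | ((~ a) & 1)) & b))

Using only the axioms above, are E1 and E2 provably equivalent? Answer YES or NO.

YES

step 1: absorb_and (→) rewrites (a & (a | 0)) into a, now ((~ (~ (~ a))) & (~ a))
step 2: not_not (→) rewrites (~ (~ a)) into a, now ((~ a) & (~ a))
step 3: and_idem (→) rewrites ((~ a) & (~ a)) into (~ a)
step 4: absorb_or (←) rewrites (~ a) into ((~ a) | ((~ a) & b))
step 5: and_idem (←) rewrites a into (a & a), now ((~ (a & a)) | ((~ a) & b))
step 6: absorb_or (←) rewrites (~ a) into ((~ a) | ((~ a) & 1)), which is E2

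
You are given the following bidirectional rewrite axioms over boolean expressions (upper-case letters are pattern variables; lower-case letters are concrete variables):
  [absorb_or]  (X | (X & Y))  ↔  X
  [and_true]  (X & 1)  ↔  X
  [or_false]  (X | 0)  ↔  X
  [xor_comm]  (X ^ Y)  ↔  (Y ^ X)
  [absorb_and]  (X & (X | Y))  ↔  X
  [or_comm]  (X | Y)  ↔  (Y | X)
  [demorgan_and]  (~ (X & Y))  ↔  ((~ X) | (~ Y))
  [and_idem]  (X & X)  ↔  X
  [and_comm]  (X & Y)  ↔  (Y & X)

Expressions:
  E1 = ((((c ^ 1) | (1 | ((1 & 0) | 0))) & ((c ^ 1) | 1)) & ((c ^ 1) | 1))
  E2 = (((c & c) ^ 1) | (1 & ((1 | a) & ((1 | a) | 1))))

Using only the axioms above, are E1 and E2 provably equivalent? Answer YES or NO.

YES

(1) ((1 & 0) | 0)  =[or_false →]=  (1 & 0)    ⊢ ((((c ^ 1) | (1 | (1 & 0))) & ((c ^ 1) | 1)) & ((c ^ 1) | 1))
(2) (1 | (1 & 0))  =[absorb_or →]=  1    ⊢ ((((c ^ 1) | 1) & ((c ^ 1) | 1)) & ((c ^ 1) | 1))
(3) (((c ^ 1) | 1) & ((c ^ 1) | 1))  =[and_idem →]=  ((c ^ 1) | 1)    ⊢ (((c ^ 1) | 1) & ((c ^ 1) | 1))
(4) (((c ^ 1) | 1) & ((c ^ 1) | 1))  =[and_idem →]=  ((c ^ 1) | 1)
(5) 1  =[absorb_and ←]=  (1 & (1 | a))    ⊢ ((c ^ 1) | (1 & (1 | a)))
(6) (1 | a)  =[absorb_and ←]=  ((1 | a) & ((1 | a) | 1))    ⊢ ((c ^ 1) | (1 & ((1 | a) & ((1 | a) | 1))))
(7) c  =[and_idem ←]=  (c & c)    ⊢ E2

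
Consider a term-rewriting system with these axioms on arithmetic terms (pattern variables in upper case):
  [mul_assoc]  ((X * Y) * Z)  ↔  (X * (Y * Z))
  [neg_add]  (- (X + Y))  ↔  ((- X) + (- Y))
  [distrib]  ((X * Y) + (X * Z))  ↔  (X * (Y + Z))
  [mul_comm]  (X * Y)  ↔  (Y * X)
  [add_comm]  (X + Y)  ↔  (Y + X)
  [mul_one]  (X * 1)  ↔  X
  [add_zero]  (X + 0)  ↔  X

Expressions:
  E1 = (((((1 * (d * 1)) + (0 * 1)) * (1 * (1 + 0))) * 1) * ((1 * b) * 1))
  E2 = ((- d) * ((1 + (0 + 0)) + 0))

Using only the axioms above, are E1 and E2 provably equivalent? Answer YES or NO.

NO

The axioms are sound identities: if E1 ↔* E2 then E1 and E2 evaluate identically under any assignment.
Under b=0, d=1: E1 evaluates to 0, E2 to -1. Distinct ⇒ no rewrite sequence connects them.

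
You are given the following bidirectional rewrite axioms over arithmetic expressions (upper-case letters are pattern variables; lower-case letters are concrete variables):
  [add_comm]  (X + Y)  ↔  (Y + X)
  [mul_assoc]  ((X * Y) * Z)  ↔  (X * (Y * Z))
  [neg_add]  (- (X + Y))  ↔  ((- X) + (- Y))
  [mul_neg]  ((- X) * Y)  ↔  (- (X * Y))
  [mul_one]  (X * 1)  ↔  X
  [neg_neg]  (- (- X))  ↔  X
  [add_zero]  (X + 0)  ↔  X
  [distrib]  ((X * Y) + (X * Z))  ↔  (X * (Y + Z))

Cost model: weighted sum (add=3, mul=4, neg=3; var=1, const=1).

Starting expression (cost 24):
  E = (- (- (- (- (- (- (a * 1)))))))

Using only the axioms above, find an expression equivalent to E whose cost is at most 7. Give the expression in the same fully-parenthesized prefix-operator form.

(- (- a))   [cost 7]

(1) (a * 1)  =[mul_one →]=  a    ⊢ (- (- (- (- (- (- a))))))
(2) (- (- (- (- a))))  =[neg_neg →]=  (- (- a))    ⊢ (- (- (- (- a))))
(3) (- (- a))  =[neg_neg →]=  a    ⊢ cost 7, within 7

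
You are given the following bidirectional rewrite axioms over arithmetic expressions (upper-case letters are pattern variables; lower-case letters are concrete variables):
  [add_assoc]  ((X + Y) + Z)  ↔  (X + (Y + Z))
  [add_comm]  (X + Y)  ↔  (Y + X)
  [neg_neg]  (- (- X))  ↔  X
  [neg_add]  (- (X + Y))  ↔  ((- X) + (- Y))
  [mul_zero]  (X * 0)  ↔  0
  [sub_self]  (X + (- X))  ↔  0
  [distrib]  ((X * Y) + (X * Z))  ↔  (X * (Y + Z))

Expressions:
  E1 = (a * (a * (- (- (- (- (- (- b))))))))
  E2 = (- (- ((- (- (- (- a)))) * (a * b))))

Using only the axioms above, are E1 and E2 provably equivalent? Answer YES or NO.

step 1: neg_neg (→) rewrites (- (- (- b))) into (- b), now (a * (a * (- (- (- (- b))))))
step 2: neg_neg (→) rewrites (- (- b)) into b, now (a * (a * (- (- b))))
step 3: neg_neg (→) rewrites (- (- b)) into b, now (a * (a * b))
step 4: neg_neg (←) rewrites (a * (a * b)) into (- (- (a * (a * b))))
step 5: neg_neg (←) rewrites a into (- (- a)), now (- (- ((- (- a)) * (a * b))))
step 6: neg_neg (←) rewrites (- a) into (- (- (- a))), which is E2

YES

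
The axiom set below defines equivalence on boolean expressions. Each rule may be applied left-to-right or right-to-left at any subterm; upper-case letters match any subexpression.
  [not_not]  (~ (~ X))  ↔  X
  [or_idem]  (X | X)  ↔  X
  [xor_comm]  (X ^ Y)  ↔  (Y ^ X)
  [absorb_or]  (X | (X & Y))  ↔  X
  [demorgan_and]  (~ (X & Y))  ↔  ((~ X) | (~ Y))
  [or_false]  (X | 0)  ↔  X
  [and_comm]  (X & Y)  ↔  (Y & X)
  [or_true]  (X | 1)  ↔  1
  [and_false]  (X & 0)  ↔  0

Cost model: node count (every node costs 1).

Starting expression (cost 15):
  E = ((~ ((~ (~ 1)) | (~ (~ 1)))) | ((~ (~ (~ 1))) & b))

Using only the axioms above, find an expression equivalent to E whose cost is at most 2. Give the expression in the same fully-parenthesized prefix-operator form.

(~ 1)   [cost 2]

step 1: or_idem (→) rewrites ((~ (~ 1)) | (~ (~ 1))) into (~ (~ 1)), now ((~ (~ (~ 1))) | ((~ (~ (~ 1))) & b))
step 2: absorb_or (→) rewrites ((~ (~ (~ 1))) | ((~ (~ (~ 1))) & b)) into (~ (~ (~ 1)))
step 3: not_not (→) rewrites (~ (~ 1)) into 1, reaching cost 2 (bound 2)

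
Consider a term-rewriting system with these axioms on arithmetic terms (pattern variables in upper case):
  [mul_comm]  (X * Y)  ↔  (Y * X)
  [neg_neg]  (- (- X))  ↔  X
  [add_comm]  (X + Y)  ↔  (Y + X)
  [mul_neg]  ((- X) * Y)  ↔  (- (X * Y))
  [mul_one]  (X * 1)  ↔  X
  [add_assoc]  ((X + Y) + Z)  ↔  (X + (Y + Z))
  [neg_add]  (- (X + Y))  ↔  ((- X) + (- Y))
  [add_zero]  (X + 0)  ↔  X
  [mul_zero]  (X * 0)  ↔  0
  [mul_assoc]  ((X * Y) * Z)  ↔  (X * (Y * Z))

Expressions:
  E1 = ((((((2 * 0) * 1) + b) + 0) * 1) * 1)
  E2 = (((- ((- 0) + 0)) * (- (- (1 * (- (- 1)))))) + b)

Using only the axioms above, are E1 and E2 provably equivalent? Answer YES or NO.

step 1: mul_zero (→) rewrites (2 * 0) into 0, now (((((0 * 1) + b) + 0) * 1) * 1)
step 2: add_zero (→) rewrites (((0 * 1) + b) + 0) into ((0 * 1) + b), now ((((0 * 1) + b) * 1) * 1)
step 3: mul_one (→) rewrites ((((0 * 1) + b) * 1) * 1) into (((0 * 1) + b) * 1)
step 4: mul_one (→) rewrites (((0 * 1) + b) * 1) into ((0 * 1) + b)
step 5: neg_neg (←) rewrites 0 into (- (- 0)), now (((- (- 0)) * 1) + b)
step 6: add_zero (←) rewrites (- 0) into ((- 0) + 0), now (((- ((- 0) + 0)) * 1) + b)
step 7: mul_one (←) rewrites 1 into (1 * 1), now (((- ((- 0) + 0)) * (1 * 1)) + b)
step 8: neg_neg (←) rewrites 1 into (- (- 1)), now (((- ((- 0) + 0)) * (1 * (- (- 1)))) + b)
step 9: neg_neg (←) rewrites (1 * (- (- 1))) into (- (- (1 * (- (- 1))))), which is E2

YES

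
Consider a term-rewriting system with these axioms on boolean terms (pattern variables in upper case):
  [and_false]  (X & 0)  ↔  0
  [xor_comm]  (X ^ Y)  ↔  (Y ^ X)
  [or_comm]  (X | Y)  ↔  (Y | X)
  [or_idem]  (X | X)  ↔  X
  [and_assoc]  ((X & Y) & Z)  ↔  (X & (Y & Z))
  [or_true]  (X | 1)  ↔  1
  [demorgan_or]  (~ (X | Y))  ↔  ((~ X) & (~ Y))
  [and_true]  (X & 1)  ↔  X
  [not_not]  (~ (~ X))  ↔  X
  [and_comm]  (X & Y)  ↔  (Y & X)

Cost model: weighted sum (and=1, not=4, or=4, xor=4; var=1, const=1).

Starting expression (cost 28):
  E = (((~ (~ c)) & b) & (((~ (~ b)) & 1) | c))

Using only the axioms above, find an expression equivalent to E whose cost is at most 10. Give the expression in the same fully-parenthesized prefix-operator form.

step 1: and_true (→) rewrites ((~ (~ b)) & 1) into (~ (~ b)), now (((~ (~ c)) & b) & ((~ (~ b)) | c))
step 2: not_not (→) rewrites (~ (~ c)) into c, now ((c & b) & ((~ (~ b)) | c))
step 3: not_not (→) rewrites (~ (~ b)) into b, reaching cost 10 (bound 10)

((c & b) & (b | c))   [cost 10]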